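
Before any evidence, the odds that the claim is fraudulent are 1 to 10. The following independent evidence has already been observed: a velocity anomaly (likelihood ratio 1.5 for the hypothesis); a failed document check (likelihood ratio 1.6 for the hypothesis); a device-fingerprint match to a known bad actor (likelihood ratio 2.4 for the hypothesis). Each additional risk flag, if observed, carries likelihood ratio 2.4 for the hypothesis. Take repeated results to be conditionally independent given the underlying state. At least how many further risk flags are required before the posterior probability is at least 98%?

6

Prior odds = 0.1.
Combined Bayes factor of the evidence already in hand = 1.5 × 1.6 × 2.4 = 5.76.
Odds after that evidence = 0.1 × 5.76 = 0.576.
Target odds = 0.98/0.02 = 49.
Need 2.4ⁿ ≥ 49 ÷ 0.576 = 6125/72.
2.4⁵ = 79.62624 falls short of 6125/72 but 2.4⁶ = 2985984/15625 reaches it, so n = 6.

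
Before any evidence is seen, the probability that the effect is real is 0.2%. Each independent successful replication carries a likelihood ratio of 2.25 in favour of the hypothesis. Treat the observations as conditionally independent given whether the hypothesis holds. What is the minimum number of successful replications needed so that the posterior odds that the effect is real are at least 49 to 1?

Prior odds: 0.002 ÷ 0.998 = 1/499.
Likelihood ratio per successful replication = 2.25.
Target odds = 49.
Require 2.25ⁿ ≥ 49 ÷ (1/499) = 24451.
2.25¹² ≈16834.1 falls short of 24451 but 2.25¹³ ≈37876.8 reaches it, so n = 13.

13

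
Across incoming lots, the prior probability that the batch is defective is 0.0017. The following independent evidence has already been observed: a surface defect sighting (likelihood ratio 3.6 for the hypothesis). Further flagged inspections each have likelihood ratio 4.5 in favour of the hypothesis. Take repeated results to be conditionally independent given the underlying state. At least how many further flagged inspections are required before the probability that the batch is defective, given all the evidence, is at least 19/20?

Prior odds = 0.0017/0.9983 = 17/9983.
Bayes factor of the evidence already in hand = 3.6.
Odds after that evidence = (17/9983) × 3.6 = 306/49915.
Target odds = 0.95/0.05 = 19.
Need 4.5ⁿ ≥ 19 ÷ (306/49915) = 948385/306.
4.5⁵ = 1845.28125 falls short of 948385/306 but 4.5⁶ = 8303.765625 reaches it, so n = 6.

6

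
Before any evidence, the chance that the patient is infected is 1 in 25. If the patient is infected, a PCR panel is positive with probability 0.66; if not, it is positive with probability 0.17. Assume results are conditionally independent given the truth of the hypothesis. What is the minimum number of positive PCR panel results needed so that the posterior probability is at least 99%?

6

Prior odds = 0.04/0.96 = 1/24.
Likelihood ratio of a positive = 0.66/0.17 = 66/17.
Target posterior odds = 0.99/0.01 = 99.
Need (1/24) × (66/17)ⁿ ≥ 99, i.e. (66/17)ⁿ ≥ 2376.
(66/17)⁵ ≈882.013 falls short of 2376 but (66/17)⁶ ≈3424.29 reaches it, so n = 6.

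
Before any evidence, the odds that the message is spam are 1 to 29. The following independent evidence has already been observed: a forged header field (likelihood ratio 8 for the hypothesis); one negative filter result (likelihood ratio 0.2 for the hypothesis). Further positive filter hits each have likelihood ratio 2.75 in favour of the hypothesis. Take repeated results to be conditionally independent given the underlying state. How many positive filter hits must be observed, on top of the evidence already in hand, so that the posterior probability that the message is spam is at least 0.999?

10

Prior odds = 1/29.
Combined Bayes factor of the evidence already in hand = 8 × 0.2 = 1.6.
Odds after that evidence = (1/29) × 1.6 = 8/145.
Target odds = 0.999/0.001 = 999.
Need 2.75ⁿ ≥ 999 ÷ (8/145) = 18106.875.
2.75⁹ ≈8994.86 falls short of 18106.875 but 2.75¹⁰ ≈24735.9 reaches it, so n = 10.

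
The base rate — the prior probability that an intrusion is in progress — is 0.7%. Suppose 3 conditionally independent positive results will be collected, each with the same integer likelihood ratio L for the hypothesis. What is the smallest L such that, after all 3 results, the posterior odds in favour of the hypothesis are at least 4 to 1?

Prior odds = 0.007/0.993 = 7/993.
Target odds = 4.
Need L³ ≥ 4 ÷ (7/993) = 3972/7.
8³ = 512 < 3972/7 ≤ 729 = 9³, so L = 9.

9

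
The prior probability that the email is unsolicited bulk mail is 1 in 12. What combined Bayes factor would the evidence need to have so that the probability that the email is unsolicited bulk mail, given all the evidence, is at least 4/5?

Prior odds = (1/12)/(11/12) = 1/11.
Target odds = 0.8/0.2 = 4.
Required Bayes factor = 4 ÷ (1/11) = 44.

44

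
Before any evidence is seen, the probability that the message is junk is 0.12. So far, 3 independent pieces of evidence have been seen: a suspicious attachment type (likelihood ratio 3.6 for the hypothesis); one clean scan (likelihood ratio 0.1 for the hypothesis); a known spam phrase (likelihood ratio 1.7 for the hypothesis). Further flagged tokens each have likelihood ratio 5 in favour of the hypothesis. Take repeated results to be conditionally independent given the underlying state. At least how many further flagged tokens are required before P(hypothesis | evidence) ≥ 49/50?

Prior odds = 0.12/0.88 = 3/22.
Combined Bayes factor of the evidence already in hand = 3.6 × 0.1 × 1.7 = 0.612.
Odds after that evidence = (3/22) × 0.612 = 459/5500.
Target odds = 0.98/0.02 = 49.
Need 5ⁿ ≥ 49 ÷ (459/5500) = 269500/459.
5³ = 125 falls short of 269500/459 but 5⁴ = 625 reaches it, so n = 4.

4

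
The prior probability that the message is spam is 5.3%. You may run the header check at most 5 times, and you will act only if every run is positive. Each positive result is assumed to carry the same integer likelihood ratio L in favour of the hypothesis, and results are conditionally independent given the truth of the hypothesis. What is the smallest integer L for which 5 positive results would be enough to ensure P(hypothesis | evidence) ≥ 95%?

Prior odds = 0.053/0.947 = 53/947.
Target odds = 0.95/0.05 = 19.
Need L⁵ ≥ 19 ÷ (53/947) = 17993/53.
3⁵ = 243 < 17993/53 ≤ 1024 = 4⁵, so L = 4.

4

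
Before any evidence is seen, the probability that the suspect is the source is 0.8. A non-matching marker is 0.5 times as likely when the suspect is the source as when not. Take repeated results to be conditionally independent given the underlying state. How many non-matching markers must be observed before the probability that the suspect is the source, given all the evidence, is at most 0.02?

Prior odds = 0.8/0.2 = 4.
Likelihood ratio per non-matching marker = 0.5.
Target posterior odds = 0.02/0.98 = 1/49.
Require 0.5ⁿ ≤ 1/49 ÷ 4 = 1/196.
0.5⁷ = 0.0078125 is still above 1/196 but 0.5⁸ = 0.00390625 is at or below it, so n = 8.

8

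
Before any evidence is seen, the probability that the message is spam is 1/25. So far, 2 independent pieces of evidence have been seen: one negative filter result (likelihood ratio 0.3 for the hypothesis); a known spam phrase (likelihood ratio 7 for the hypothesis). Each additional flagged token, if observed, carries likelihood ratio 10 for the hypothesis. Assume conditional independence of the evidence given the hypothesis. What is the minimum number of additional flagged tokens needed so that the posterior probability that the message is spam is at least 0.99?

Prior odds = 0.04/0.96 = 1/24.
Combined Bayes factor of the evidence already in hand = 0.3 × 7 = 2.1.
Odds after that evidence = (1/24) × 2.1 = 0.0875.
Target odds = 0.99/0.01 = 99.
Need 10ⁿ ≥ 99 ÷ 0.0875 = 7920/7.
10³ = 1000 falls short of 7920/7 but 10⁴ = 10000 reaches it, so n = 4.

4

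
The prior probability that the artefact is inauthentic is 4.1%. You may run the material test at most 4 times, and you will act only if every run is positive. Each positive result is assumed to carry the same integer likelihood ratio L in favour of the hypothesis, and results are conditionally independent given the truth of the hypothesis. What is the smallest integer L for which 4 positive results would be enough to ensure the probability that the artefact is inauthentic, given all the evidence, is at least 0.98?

Prior odds = 0.041/0.959 = 41/959.
Target odds = 0.98/0.02 = 49.
Need L⁴ ≥ 49 ÷ (41/959) = 46991/41.
5⁴ = 625 < 46991/41 ≤ 1296 = 6⁴, so L = 6.

6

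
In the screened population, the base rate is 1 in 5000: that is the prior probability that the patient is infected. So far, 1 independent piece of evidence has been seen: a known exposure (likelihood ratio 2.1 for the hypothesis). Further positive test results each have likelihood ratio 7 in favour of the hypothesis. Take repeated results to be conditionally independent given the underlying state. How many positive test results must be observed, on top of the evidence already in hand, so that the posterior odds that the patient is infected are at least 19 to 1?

6

Prior odds = 0.0002/0.9998 = 1/4999.
Bayes factor of the evidence already in hand = 2.1.
Odds after that evidence = (1/4999) × 2.1 = 21/49990.
Target odds = 19.
Need 7ⁿ ≥ 19 ÷ (21/49990) = 949810/21.
7⁵ = 16807 falls short of 949810/21 but 7⁶ = 117649 reaches it, so n = 6.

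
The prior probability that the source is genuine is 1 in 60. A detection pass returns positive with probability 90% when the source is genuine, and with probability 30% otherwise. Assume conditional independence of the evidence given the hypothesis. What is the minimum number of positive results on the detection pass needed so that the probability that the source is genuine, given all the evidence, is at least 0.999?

10

Prior odds = (1/60)/(59/60) = 1/59.
Likelihood ratio of a positive result = 0.9/0.3 = 3.
Target posterior odds = 0.999/0.001 = 999.
Need (1/59) × 3ⁿ ≥ 999, i.e. 3ⁿ ≥ 58941.
3⁹ = 19683 falls short of 58941 but 3¹⁰ = 59049 reaches it, so n = 10.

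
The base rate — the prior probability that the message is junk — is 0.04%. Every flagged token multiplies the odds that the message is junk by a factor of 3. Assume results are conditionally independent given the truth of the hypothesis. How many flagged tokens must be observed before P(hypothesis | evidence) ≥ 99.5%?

Prior odds = 0.0004/0.9996 = 1/2499.
Likelihood ratio per flagged token = 3.
Target odds: 0.995 ÷ 0.005 = 199.
Need (1/2499) × 3ⁿ ≥ 199, i.e. 3ⁿ ≥ 497301.
3¹¹ = 177147 falls short of 497301 but 3¹² = 531441 reaches it, so n = 12.

12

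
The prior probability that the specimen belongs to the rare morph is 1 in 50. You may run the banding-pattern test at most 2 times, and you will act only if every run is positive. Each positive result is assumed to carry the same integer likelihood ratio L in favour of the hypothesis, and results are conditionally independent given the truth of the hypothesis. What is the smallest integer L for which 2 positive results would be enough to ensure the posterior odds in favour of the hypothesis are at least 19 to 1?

Prior odds = 0.02/0.98 = 1/49.
Target odds = 19.
Need L² ≥ 19 ÷ (1/49) = 931.
30² = 900 < 931 ≤ 961 = 31², so L = 31.

31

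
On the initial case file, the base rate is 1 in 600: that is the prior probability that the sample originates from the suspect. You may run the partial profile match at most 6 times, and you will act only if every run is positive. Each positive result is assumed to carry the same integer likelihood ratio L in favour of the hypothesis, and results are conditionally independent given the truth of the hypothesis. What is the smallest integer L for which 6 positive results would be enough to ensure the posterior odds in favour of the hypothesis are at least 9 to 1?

5

Prior odds = (1/600)/(599/600) = 1/599.
Target odds = 9.
Need L⁶ ≥ 9 ÷ (1/599) = 5391.
4⁶ = 4096 < 5391 ≤ 15625 = 5⁶, so L = 5.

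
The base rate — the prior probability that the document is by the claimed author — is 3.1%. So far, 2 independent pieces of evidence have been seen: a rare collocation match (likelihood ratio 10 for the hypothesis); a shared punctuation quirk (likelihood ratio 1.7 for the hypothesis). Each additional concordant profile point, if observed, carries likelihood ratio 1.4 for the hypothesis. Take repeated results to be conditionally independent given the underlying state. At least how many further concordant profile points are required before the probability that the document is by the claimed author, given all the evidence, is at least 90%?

9

Prior odds = 0.031/0.969 = 31/969.
Combined Bayes factor of the evidence already in hand = 10 × 1.7 = 17.
Odds after that evidence = (31/969) × 17 = 31/57.
Target odds = 0.9/0.1 = 9.
Need 1.4ⁿ ≥ 9 ÷ (31/57) = 513/31.
1.4⁸ = 5764801/390625 falls short of 513/31 but 1.4⁹ = 40353607/1953125 reaches it, so n = 9.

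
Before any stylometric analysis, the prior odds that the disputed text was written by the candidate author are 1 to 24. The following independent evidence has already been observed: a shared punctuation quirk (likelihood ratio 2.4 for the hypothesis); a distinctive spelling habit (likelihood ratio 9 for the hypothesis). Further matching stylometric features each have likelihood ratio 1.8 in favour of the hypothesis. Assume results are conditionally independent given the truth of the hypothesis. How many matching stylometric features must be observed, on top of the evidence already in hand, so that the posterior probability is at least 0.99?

Prior odds = 1/24.
Combined Bayes factor of the evidence already in hand = 2.4 × 9 = 21.6.
Odds after that evidence = (1/24) × 21.6 = 0.9.
Target odds = 0.99/0.01 = 99.
Need 1.8ⁿ ≥ 99 ÷ 0.9 = 110.
1.8⁷ = 4782969/78125 falls short of 110 but 1.8⁸ = 43046721/390625 reaches it, so n = 8.

8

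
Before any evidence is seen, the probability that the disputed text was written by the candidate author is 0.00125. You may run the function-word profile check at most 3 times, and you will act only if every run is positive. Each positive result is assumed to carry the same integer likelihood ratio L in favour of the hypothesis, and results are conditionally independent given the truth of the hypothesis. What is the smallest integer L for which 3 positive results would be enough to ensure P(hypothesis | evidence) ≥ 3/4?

Prior odds = 0.00125/0.99875 = 1/799.
Target odds = 0.75/0.25 = 3.
Need L³ ≥ 3 ÷ (1/799) = 2397.
13³ = 2197 < 2397 ≤ 2744 = 14³, so L = 14.

14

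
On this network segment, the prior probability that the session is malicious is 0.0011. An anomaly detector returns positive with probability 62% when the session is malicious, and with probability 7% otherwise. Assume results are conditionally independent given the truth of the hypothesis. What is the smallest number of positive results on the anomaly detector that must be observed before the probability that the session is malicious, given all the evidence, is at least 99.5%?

6

Prior odds: 0.0011 ÷ 0.9989 = 11/9989.
Likelihood ratio of a positive result = 0.62/0.07 = 62/7.
Target posterior odds = 0.995/0.005 = 199.
Require (62/7)ⁿ ≥ 199 ÷ (11/9989) = 1987811/11.
(62/7)⁵ = 916132832/16807 falls short of 1987811/11 but (62/7)⁶ ≈482794 reaches it, so n = 6.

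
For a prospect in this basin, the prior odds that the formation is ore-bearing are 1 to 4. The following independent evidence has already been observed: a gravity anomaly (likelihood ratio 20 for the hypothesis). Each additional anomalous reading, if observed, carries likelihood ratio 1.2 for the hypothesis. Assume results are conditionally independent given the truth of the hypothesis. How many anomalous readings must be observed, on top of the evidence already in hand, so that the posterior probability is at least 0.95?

Prior odds = 0.25.
Bayes factor of the evidence already in hand = 20.
Odds after that evidence = 0.25 × 20 = 5.
Target odds = 0.95/0.05 = 19.
Need 1.2ⁿ ≥ 19 ÷ 5 = 3.8.
1.2⁷ = 279936/78125 falls short of 3.8 but 1.2⁸ = 1679616/390625 reaches it, so n = 8.

8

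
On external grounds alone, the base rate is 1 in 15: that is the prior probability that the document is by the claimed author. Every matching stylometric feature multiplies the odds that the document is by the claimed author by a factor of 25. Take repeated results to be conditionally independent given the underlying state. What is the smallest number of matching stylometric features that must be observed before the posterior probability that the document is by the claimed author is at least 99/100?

3

Prior odds = (1/15)/(14/15) = 1/14.
Likelihood ratio per matching stylometric feature = 25.
Target posterior odds = 0.99/0.01 = 99.
Need (1/14) × 25ⁿ ≥ 99, i.e. 25ⁿ ≥ 1386.
25² = 625 falls short of 1386 but 25³ = 15625 reaches it, so n = 3.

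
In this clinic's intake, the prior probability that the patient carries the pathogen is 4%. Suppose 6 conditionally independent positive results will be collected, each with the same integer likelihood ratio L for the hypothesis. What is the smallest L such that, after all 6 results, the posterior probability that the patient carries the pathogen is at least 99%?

4

Prior odds = 0.04/0.96 = 1/24.
Target odds = 0.99/0.01 = 99.
Need L⁶ ≥ 99 ÷ (1/24) = 2376.
3⁶ = 729 < 2376 ≤ 4096 = 4⁶, so L = 4.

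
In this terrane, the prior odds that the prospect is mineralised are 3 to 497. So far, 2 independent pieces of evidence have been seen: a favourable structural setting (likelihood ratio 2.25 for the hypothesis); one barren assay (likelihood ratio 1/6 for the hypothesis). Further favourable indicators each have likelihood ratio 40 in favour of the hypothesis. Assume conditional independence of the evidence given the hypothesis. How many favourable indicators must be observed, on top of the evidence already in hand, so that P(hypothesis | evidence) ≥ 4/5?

Prior odds = 3/497.
Combined Bayes factor of the evidence already in hand = 2.25 × (1/6) = 0.375.
Odds after that evidence = (3/497) × 0.375 = 9/3976.
Target odds = 0.8/0.2 = 4.
Need 40ⁿ ≥ 4 ÷ (9/3976) = 15904/9.
40² = 1600 falls short of 15904/9 but 40³ = 64000 reaches it, so n = 3.

3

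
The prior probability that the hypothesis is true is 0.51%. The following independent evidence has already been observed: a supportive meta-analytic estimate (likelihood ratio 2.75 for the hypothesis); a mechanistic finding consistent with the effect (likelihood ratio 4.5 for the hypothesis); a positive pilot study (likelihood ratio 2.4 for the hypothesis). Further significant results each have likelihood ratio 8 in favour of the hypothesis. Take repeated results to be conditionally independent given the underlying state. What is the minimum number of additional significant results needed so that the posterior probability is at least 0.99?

Prior odds = 0.0051/0.9949 = 51/9949.
Combined Bayes factor of the evidence already in hand = 2.75 × 4.5 × 2.4 = 29.7.
Odds after that evidence = (51/9949) × 29.7 = 15147/99490.
Target odds = 0.99/0.01 = 99.
Need 8ⁿ ≥ 99 ÷ (15147/99490) = 99490/153.
8³ = 512 falls short of 99490/153 but 8⁴ = 4096 reaches it, so n = 4.

4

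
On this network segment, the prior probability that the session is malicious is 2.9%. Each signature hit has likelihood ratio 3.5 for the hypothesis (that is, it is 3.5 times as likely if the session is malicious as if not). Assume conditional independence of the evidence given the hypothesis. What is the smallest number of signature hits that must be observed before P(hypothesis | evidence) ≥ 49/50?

6

Prior odds: 0.029 ÷ 0.971 = 29/971.
Likelihood ratio per signature hit = 3.5.
Target posterior odds = 0.98/0.02 = 49.
Require 3.5ⁿ ≥ 49 ÷ (29/971) = 47579/29.
3.5⁵ = 525.21875 falls short of 47579/29 but 3.5⁶ = 1838.265625 reaches it, so n = 6.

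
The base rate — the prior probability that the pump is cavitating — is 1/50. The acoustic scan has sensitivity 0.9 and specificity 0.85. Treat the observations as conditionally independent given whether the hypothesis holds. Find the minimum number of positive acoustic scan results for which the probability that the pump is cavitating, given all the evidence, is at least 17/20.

Prior odds: 0.02 ÷ 0.98 = 1/49.
False-positive rate = 1 − 0.85 = 0.15; likelihood ratio of a positive = 0.9/0.15 = 6.
Target odds: 0.85 ÷ 0.15 = 17/3.
Need (1/49) × 6ⁿ ≥ 17/3, i.e. 6ⁿ ≥ 833/3.
6³ = 216 falls short of 833/3 but 6⁴ = 1296 reaches it, so n = 4.

4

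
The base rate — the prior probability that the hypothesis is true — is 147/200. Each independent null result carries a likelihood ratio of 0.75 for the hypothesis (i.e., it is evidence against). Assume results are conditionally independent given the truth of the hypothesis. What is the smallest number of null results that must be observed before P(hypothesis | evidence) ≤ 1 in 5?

Prior odds = 0.735/0.265 = 147/53.
Likelihood ratio per null result = 0.75.
Target posterior odds = 0.2/0.8 = 0.25.
Need (147/53) × 0.75ⁿ ≤ 0.25, i.e. 0.75ⁿ ≤ 53/588.
0.75⁸ = 6561/65536 is still above 53/588 but 0.75⁹ = 19683/262144 is at or below it, so n = 9.

9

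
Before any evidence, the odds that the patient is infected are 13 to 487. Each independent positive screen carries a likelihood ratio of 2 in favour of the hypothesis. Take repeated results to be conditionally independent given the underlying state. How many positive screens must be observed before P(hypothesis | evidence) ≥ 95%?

Prior odds = 13/487.
Likelihood ratio per positive screen = 2.
Target odds: 0.95 ÷ 0.05 = 19.
Need (13/487) × 2ⁿ ≥ 19, i.e. 2ⁿ ≥ 9253/13.
2⁹ = 512 falls short of 9253/13 but 2¹⁰ = 1024 reaches it, so n = 10.

10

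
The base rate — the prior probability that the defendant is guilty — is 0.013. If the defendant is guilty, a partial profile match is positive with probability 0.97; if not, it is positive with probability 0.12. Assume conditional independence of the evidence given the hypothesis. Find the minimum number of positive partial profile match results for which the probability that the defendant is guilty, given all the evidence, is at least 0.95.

Prior odds: 0.013 ÷ 0.987 = 13/987.
Likelihood ratio of a positive = 0.97/0.12 = 97/12.
Target posterior odds = 0.95/0.05 = 19.
Require (97/12)ⁿ ≥ 19 ÷ (13/987) = 18753/13.
(97/12)³ = 912673/1728 falls short of 18753/13 but (97/12)⁴ = 88529281/20736 reaches it, so n = 4.

4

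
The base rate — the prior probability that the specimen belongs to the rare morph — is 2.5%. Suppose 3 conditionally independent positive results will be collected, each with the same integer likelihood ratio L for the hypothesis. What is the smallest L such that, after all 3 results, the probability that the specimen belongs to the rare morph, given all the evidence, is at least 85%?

7

Prior odds = 0.025/0.975 = 1/39.
Target odds = 0.85/0.15 = 17/3.
Need L³ ≥ 17/3 ÷ (1/39) = 221.
6³ = 216 < 221 ≤ 343 = 7³, so L = 7.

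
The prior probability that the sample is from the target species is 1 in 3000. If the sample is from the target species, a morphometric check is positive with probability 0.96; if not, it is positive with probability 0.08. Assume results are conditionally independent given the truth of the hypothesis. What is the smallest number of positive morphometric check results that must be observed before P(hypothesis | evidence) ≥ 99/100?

6

Prior odds: (1/3000) ÷ (2999/3000) = 1/2999.
Likelihood ratio of a positive = 0.96/0.08 = 12.
Target posterior odds = 0.99/0.01 = 99.
Need (1/2999) × 12ⁿ ≥ 99, i.e. 12ⁿ ≥ 296901.
12⁵ = 248832 falls short of 296901 but 12⁶ = 2985984 reaches it, so n = 6.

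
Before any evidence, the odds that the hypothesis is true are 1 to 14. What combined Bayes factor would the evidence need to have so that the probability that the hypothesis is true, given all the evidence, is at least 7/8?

Prior odds = 1/14.
Target odds = 0.875/0.125 = 7.
Required Bayes factor = 7 ÷ (1/14) = 98.

98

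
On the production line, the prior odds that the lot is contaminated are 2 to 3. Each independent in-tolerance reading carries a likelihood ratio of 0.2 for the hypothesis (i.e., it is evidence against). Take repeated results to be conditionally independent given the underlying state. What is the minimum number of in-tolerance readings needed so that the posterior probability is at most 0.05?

Prior odds = 2/3.
Likelihood ratio per in-tolerance reading = 0.2.
Target posterior odds = 0.05/0.95 = 1/19.
Need (2/3) × 0.2ⁿ ≤ 1/19, i.e. 0.2ⁿ ≤ 3/38.
0.2¹ = 0.2 is still above 3/38 but 0.2² = 0.04 is at or below it, so n = 2.

2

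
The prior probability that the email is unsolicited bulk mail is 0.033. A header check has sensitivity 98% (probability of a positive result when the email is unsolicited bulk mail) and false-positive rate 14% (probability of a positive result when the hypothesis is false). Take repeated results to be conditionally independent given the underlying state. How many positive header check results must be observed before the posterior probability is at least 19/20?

4

Prior odds: 0.033 ÷ 0.967 = 33/967.
Likelihood ratio of a positive result = 0.98/0.14 = 7.
Target posterior odds = 0.95/0.05 = 19.
Require 7ⁿ ≥ 19 ÷ (33/967) = 18373/33.
7³ = 343 falls short of 18373/33 but 7⁴ = 2401 reaches it, so n = 4.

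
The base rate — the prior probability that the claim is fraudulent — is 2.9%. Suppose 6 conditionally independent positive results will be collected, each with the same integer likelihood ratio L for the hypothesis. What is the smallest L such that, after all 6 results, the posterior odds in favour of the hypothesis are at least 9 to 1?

3

Prior odds = 0.029/0.971 = 29/971.
Target odds = 9.
Need L⁶ ≥ 9 ÷ (29/971) = 8739/29.
2⁶ = 64 < 8739/29 ≤ 729 = 3⁶, so L = 3.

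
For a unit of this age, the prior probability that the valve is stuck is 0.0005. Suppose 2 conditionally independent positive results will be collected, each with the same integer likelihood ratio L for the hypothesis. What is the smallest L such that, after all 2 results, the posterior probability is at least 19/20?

Prior odds = 0.0005/0.9995 = 1/1999.
Target odds = 0.95/0.05 = 19.
Need L² ≥ 19 ÷ (1/1999) = 37981.
194² = 37636 < 37981 ≤ 38025 = 195², so L = 195.

195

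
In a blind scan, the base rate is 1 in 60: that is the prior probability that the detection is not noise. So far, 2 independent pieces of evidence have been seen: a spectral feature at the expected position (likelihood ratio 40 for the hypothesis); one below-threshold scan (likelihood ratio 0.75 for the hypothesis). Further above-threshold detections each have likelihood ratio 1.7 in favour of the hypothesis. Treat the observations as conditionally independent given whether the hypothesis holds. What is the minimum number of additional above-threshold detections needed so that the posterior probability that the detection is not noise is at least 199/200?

Prior odds = (1/60)/(59/60) = 1/59.
Combined Bayes factor of the evidence already in hand = 40 × 0.75 = 30.
Odds after that evidence = (1/59) × 30 = 30/59.
Target odds = 0.995/0.005 = 199.
Need 1.7ⁿ ≥ 199 ÷ (30/59) = 11741/30.
1.7¹¹ ≈342.719 falls short of 11741/30 but 1.7¹² ≈582.622 reaches it, so n = 12.

12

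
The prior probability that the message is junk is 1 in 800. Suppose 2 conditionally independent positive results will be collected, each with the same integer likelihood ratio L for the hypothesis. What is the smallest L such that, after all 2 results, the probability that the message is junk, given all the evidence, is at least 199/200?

399

Prior odds = 0.00125/0.99875 = 1/799.
Target odds = 0.995/0.005 = 199.
Need L² ≥ 199 ÷ (1/799) = 159001.
398² = 158404 < 159001 ≤ 159201 = 399², so L = 399.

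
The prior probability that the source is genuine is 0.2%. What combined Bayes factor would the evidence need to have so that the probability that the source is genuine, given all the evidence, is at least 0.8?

1996

Prior odds = 0.002/0.998 = 1/499.
Target odds = 0.8/0.2 = 4.
Required Bayes factor = 4 ÷ (1/499) = 1996.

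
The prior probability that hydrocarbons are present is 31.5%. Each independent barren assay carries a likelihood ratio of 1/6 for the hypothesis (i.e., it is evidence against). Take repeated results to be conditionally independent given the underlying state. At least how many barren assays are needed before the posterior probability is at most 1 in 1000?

Prior odds: 0.315 ÷ 0.685 = 63/137.
Likelihood ratio per barren assay = 1/6.
Target posterior odds = 0.001/0.999 = 1/999.
Require (1/6)ⁿ ≤ 1/999 ÷ (63/137) = 137/62937.
(1/6)³ = 1/216 is still above 137/62937 but (1/6)⁴ = 1/1296 is at or below it, so n = 4.

4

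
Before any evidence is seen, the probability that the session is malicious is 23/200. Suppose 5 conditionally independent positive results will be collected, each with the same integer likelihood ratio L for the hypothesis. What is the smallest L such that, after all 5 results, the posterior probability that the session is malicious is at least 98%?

4

Prior odds = 0.115/0.885 = 23/177.
Target odds = 0.98/0.02 = 49.
Need L⁵ ≥ 49 ÷ (23/177) = 8673/23.
3⁵ = 243 < 8673/23 ≤ 1024 = 4⁵, so L = 4.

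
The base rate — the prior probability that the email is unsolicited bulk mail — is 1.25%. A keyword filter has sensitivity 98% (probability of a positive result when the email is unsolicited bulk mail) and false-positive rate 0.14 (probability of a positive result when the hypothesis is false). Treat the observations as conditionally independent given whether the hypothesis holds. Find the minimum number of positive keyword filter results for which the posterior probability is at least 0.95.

Prior odds: 0.0125 ÷ 0.9875 = 1/79.
Likelihood ratio of a positive result = 0.98/0.14 = 7.
Target posterior odds = 0.95/0.05 = 19.
Need (1/79) × 7ⁿ ≥ 19, i.e. 7ⁿ ≥ 1501.
7³ = 343 falls short of 1501 but 7⁴ = 2401 reaches it, so n = 4.

4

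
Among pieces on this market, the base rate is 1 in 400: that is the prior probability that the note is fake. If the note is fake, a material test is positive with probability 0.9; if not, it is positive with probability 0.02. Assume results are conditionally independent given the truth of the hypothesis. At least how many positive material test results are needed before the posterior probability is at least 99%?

3

Prior odds = 0.0025/0.9975 = 1/399.
Likelihood ratio of a positive = 0.9/0.02 = 45.
Target posterior odds = 0.99/0.01 = 99.
Need (1/399) × 45ⁿ ≥ 99, i.e. 45ⁿ ≥ 39501.
45² = 2025 falls short of 39501 but 45³ = 91125 reaches it, so n = 3.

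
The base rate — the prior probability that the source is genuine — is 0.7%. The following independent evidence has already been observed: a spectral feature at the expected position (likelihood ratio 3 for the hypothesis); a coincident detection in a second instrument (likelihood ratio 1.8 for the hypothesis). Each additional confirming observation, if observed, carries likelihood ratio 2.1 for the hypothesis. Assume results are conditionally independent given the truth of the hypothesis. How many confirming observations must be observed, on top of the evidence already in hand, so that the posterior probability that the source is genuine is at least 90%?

8

Prior odds = 0.007/0.993 = 7/993.
Combined Bayes factor of the evidence already in hand = 3 × 1.8 = 5.4.
Odds after that evidence = (7/993) × 5.4 = 63/1655.
Target odds = 0.9/0.1 = 9.
Need 2.1ⁿ ≥ 9 ÷ (63/1655) = 1655/7.
2.1⁷ ≈180.109 falls short of 1655/7 but 2.1⁸ ≈378.229 reaches it, so n = 8.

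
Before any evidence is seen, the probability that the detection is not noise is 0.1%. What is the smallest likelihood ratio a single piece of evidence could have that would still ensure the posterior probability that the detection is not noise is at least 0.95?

Prior odds = 0.001/0.999 = 1/999.
Target odds = 0.95/0.05 = 19.
Required Bayes factor = 19 ÷ (1/999) = 18981.

18981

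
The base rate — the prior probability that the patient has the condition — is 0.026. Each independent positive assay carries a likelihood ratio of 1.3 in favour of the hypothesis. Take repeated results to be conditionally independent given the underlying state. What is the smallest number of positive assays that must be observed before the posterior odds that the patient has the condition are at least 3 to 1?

18

Prior odds: 0.026 ÷ 0.974 = 13/487.
Likelihood ratio per positive assay = 1.3.
Target odds = 3.
Need (13/487) × 1.3ⁿ ≥ 3, i.e. 1.3ⁿ ≥ 1461/13.
1.3¹⁷ ≈86.5042 falls short of 1461/13 but 1.3¹⁸ ≈112.455 reaches it, so n = 18.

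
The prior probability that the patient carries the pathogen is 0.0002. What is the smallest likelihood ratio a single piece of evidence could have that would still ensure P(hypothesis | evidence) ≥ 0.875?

Prior odds = 0.0002/0.9998 = 1/4999.
Target odds = 0.875/0.125 = 7.
Required Bayes factor = 7 ÷ (1/4999) = 34993.

34993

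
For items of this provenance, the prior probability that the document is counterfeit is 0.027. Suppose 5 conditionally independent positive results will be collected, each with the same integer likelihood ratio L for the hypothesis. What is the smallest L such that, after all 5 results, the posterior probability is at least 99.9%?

9

Prior odds = 0.027/0.973 = 27/973.
Target odds = 0.999/0.001 = 999.
Need L⁵ ≥ 999 ÷ (27/973) = 36001.
8⁵ = 32768 < 36001 ≤ 59049 = 9⁵, so L = 9.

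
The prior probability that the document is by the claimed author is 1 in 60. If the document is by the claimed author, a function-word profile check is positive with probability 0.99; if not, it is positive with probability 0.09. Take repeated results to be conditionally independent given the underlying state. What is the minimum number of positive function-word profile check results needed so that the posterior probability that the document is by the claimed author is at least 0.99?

4

Prior odds = (1/60)/(59/60) = 1/59.
Likelihood ratio of a positive = 0.99/0.09 = 11.
Target odds: 0.99 ÷ 0.01 = 99.
Require 11ⁿ ≥ 99 ÷ (1/59) = 5841.
11³ = 1331 falls short of 5841 but 11⁴ = 14641 reaches it, so n = 4.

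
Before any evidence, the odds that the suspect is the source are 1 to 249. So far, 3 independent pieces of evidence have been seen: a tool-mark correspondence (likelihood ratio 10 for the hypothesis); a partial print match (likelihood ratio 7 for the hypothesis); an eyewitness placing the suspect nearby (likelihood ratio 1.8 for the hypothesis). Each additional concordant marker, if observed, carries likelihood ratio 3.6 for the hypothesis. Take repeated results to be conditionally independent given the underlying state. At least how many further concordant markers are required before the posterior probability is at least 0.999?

Prior odds = 1/249.
Combined Bayes factor of the evidence already in hand = 10 × 7 × 1.8 = 126.
Odds after that evidence = (1/249) × 126 = 42/83.
Target odds = 0.999/0.001 = 999.
Need 3.6ⁿ ≥ 999 ÷ (42/83) = 27639/14.
3.6⁵ = 604.66176 falls short of 27639/14 but 3.6⁶ = 34012224/15625 reaches it, so n = 6.

6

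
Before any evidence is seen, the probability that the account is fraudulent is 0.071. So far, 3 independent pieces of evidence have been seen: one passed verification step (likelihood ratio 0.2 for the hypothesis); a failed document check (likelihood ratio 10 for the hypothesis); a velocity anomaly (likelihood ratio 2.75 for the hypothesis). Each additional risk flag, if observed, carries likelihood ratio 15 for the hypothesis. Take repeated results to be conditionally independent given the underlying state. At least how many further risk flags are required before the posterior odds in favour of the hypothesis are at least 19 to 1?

2

Prior odds = 0.071/0.929 = 71/929.
Combined Bayes factor of the evidence already in hand = 0.2 × 10 × 2.75 = 5.5.
Odds after that evidence = (71/929) × 5.5 = 781/1858.
Target odds = 19.
Need 15ⁿ ≥ 19 ÷ (781/1858) = 35302/781.
15¹ = 15 falls short of 35302/781 but 15² = 225 reaches it, so n = 2.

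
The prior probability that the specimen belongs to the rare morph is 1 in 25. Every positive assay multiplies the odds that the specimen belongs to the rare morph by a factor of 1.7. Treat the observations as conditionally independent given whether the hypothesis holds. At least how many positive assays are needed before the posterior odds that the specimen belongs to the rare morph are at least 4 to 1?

9

Prior odds: 0.04 ÷ 0.96 = 1/24.
Likelihood ratio per positive assay = 1.7.
Target odds = 4.
Require 1.7ⁿ ≥ 4 ÷ (1/24) = 96.
1.7⁸ ≈69.7576 falls short of 96 but 1.7⁹ ≈118.588 reaches it, so n = 9.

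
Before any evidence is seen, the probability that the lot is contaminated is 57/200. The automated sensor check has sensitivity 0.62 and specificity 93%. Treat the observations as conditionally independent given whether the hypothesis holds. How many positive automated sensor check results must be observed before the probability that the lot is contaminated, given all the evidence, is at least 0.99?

3

Prior odds = 0.285/0.715 = 57/143.
False-positive rate = 1 − 0.93 = 0.07; likelihood ratio of a positive = 0.62/0.07 = 62/7.
Target posterior odds = 0.99/0.01 = 99.
Require (62/7)ⁿ ≥ 99 ÷ (57/143) = 4719/19.
(62/7)² = 3844/49 falls short of 4719/19 but (62/7)³ = 238328/343 reaches it, so n = 3.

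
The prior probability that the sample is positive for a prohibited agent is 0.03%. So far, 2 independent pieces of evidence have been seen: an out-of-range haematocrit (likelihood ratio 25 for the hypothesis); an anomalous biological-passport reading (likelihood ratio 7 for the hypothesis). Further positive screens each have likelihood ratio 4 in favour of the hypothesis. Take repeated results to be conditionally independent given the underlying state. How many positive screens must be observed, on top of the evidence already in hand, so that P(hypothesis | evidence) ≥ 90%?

4

Prior odds = 0.0003/0.9997 = 3/9997.
Combined Bayes factor of the evidence already in hand = 25 × 7 = 175.
Odds after that evidence = (3/9997) × 175 = 525/9997.
Target odds = 0.9/0.1 = 9.
Need 4ⁿ ≥ 9 ÷ (525/9997) = 29991/175.
4³ = 64 falls short of 29991/175 but 4⁴ = 256 reaches it, so n = 4.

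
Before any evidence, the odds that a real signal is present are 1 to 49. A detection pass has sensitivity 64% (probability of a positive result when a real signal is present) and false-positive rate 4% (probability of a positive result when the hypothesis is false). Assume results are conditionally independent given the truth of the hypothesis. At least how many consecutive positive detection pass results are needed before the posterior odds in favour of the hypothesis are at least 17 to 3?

3

Prior odds = 1/49.
Likelihood ratio of a positive result = 0.64/0.04 = 16.
Target odds = 17/3.
Require 16ⁿ ≥ 17/3 ÷ (1/49) = 833/3.
16² = 256 falls short of 833/3 but 16³ = 4096 reaches it, so n = 3.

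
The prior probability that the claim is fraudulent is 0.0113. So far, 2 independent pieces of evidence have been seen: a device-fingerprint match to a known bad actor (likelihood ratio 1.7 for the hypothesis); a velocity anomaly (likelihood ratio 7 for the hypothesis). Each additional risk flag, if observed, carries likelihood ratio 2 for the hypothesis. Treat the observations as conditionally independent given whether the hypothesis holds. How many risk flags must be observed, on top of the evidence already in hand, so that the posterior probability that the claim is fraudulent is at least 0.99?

10

Prior odds = 0.0113/0.9887 = 113/9887.
Combined Bayes factor of the evidence already in hand = 1.7 × 7 = 11.9.
Odds after that evidence = (113/9887) × 11.9 = 13447/98870.
Target odds = 0.99/0.01 = 99.
Need 2ⁿ ≥ 99 ÷ (13447/98870) = 9788130/13447.
2⁹ = 512 falls short of 9788130/13447 but 2¹⁰ = 1024 reaches it, so n = 10.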